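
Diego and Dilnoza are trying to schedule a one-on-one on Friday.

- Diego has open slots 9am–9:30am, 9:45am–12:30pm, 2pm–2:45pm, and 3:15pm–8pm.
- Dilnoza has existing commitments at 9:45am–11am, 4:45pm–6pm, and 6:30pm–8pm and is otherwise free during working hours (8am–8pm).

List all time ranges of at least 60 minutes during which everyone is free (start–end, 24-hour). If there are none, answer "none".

11:00–12:30, 15:15–16:45

Dilnoza free within 08:00–20:00: 08:00–09:45, 11:00–16:45, 18:00–18:30.
Diego ∩ Dilnoza: 09:00–09:30, 11:00–12:30, 14:00–14:45, 15:15–16:45, 18:00–18:30.
Windows ≥ 60 min: 11:00–12:30, 15:15–16:45.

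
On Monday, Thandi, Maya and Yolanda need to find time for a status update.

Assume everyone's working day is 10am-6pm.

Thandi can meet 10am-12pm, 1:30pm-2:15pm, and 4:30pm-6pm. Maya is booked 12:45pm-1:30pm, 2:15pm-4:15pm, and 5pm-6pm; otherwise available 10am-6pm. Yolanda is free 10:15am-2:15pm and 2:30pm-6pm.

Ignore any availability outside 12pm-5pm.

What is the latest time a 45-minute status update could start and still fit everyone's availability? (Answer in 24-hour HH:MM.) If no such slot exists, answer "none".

13:30

Maya free within 10:00–18:00: 10:00–12:45, 13:30–14:15, 16:15–17:00.
Thandi ∩ Maya: 10:00–12:00, 13:30–14:15, 16:30–17:00.
Thandi ∩ Maya ∩ Yolanda: 10:15–12:00, 13:30–14:15, 16:30–17:00.
Restricted to 12:00–17:00: 13:30–14:15, 16:30–17:00.
Windows ≥ 45 min: 13:30–14:15.
Latest start in the last window 13:30–14:15 is 14:15 − 45 min = 13:30.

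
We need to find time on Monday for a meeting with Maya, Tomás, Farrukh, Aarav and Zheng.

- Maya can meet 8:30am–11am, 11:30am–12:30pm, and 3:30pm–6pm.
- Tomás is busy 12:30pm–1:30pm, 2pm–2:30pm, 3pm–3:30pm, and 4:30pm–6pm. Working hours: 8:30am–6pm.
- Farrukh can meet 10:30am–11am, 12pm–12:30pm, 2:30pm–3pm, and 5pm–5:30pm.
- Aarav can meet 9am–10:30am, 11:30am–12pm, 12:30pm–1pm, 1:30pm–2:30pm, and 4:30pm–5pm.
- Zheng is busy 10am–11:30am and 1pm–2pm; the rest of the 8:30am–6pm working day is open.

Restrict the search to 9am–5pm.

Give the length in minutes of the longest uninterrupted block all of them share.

Tomás free within 08:30–18:00: 08:30–12:30, 13:30–14:00, 14:30–15:00, 15:30–16:30.
Zheng free within 08:30–18:00: 08:30–10:00, 11:30–13:00, 14:00–18:00.
Maya ∩ Tomás: 08:30–11:00, 11:30–12:30, 15:30–16:30.
Maya ∩ Tomás ∩ Farrukh: 10:30–11:00, 12:00–12:30.
Maya ∩ Tomás ∩ Farrukh ∩ Aarav: (none).
Maya ∩ Tomás ∩ Farrukh ∩ Aarav ∩ Zheng: (none).
Restricted to 09:00–17:00: (none).
No common window.

0 minutes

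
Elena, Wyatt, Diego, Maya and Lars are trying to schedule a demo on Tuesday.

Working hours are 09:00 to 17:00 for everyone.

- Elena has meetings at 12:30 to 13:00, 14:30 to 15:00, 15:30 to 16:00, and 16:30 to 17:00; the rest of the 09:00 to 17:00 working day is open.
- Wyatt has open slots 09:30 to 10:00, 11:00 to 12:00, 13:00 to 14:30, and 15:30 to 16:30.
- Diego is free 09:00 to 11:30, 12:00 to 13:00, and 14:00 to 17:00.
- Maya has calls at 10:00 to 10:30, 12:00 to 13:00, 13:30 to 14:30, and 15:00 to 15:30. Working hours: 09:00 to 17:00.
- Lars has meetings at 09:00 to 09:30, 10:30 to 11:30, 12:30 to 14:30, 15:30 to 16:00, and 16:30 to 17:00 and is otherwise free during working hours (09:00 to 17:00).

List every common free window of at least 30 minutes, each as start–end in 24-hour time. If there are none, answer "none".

09:30–10:00, 16:00–16:30

Elena free within 09:00–17:00: 09:00–12:30, 13:00–14:30, 15:00–15:30, 16:00–16:30.
Maya free within 09:00–17:00: 09:00–10:00, 10:30–12:00, 13:00–13:30, 14:30–15:00, 15:30–17:00.
Lars free within 09:00–17:00: 09:30–10:30, 11:30–12:30, 14:30–15:30, 16:00–16:30.
Elena ∩ Wyatt: 09:30–10:00, 11:00–12:00, 13:00–14:30, 16:00–16:30.
Elena ∩ Wyatt ∩ Diego: 09:30–10:00, 11:00–11:30, 14:00–14:30, 16:00–16:30.
Elena ∩ Wyatt ∩ Diego ∩ Maya: 09:30–10:00, 11:00–11:30, 16:00–16:30.
Elena ∩ Wyatt ∩ Diego ∩ Maya ∩ Lars: 09:30–10:00, 16:00–16:30.
Windows ≥ 30 min: 09:30–10:00, 16:00–16:30.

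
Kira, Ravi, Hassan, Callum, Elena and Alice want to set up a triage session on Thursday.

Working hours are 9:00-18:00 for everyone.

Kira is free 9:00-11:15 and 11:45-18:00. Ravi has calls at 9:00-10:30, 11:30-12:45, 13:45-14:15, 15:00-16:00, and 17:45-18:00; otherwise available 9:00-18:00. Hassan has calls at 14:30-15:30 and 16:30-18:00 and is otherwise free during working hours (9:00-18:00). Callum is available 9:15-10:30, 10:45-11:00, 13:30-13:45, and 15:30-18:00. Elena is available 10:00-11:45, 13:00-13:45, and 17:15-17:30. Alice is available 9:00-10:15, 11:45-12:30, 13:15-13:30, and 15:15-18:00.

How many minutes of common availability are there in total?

0 minutes

Ravi free within 09:00–18:00: 10:30–11:30, 12:45–13:45, 14:15–15:00, 16:00–17:45.
Hassan free within 09:00–18:00: 09:00–14:30, 15:30–16:30.
Kira ∩ Ravi: 10:30–11:15, 12:45–13:45, 14:15–15:00, 16:00–17:45.
Kira ∩ Ravi ∩ Hassan: 10:30–11:15, 12:45–13:45, 14:15–14:30, 16:00–16:30.
Kira ∩ Ravi ∩ Hassan ∩ Callum: 10:45–11:00, 13:30–13:45, 16:00–16:30.
Kira ∩ Ravi ∩ Hassan ∩ Callum ∩ Elena: 10:45–11:00, 13:30–13:45.
Kira ∩ Ravi ∩ Hassan ∩ Callum ∩ Elena ∩ Alice: (none).
Total common minutes: 0.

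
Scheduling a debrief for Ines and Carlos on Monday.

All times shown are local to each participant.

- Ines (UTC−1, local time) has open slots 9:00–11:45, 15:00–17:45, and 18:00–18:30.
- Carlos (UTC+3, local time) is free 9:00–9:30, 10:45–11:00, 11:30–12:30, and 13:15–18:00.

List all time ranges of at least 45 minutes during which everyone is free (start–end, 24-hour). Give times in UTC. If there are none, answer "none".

10:15–12:45

Ines → UTC: 10:00–12:45, 16:00–18:45, 19:00–19:30.
Carlos → UTC: 06:00–06:30, 07:45–08:00, 08:30–09:30, 10:15–15:00.
Ines ∩ Carlos: 10:15–12:45.
Windows ≥ 45 min: 10:15–12:45.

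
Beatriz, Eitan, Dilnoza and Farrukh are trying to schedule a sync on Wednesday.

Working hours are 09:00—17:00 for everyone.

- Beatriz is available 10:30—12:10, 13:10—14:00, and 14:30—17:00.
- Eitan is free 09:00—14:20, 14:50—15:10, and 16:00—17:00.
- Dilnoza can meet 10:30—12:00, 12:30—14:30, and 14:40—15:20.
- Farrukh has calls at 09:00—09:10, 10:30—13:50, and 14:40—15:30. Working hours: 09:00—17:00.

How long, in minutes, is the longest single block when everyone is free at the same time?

Farrukh free within 09:00–17:00: 09:10–10:30, 13:50–14:40, 15:30–17:00.
Beatriz ∩ Eitan: 10:30–12:10, 13:10–14:00, 14:50–15:10, 16:00–17:00.
Beatriz ∩ Eitan ∩ Dilnoza: 10:30–12:00, 13:10–14:00, 14:50–15:10.
Beatriz ∩ Eitan ∩ Dilnoza ∩ Farrukh: 13:50–14:00.
Single common window of 10 minutes.

10 minutes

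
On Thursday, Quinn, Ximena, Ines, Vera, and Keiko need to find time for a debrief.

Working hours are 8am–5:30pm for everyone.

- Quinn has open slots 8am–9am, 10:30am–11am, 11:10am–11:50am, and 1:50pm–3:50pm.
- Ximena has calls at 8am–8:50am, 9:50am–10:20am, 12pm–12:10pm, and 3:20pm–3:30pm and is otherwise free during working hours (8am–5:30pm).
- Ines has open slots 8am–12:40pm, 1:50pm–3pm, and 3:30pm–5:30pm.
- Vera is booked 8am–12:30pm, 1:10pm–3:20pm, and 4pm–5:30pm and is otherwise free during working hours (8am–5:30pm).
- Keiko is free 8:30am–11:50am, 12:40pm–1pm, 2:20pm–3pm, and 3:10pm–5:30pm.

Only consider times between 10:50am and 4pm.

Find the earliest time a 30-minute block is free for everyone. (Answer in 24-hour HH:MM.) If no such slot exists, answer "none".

Ximena free within 08:00–17:30: 08:50–09:50, 10:20–12:00, 12:10–15:20, 15:30–17:30.
Vera free within 08:00–17:30: 12:30–13:10, 15:20–16:00.
Quinn ∩ Ximena: 08:50–09:00, 10:30–11:00, 11:10–11:50, 13:50–15:20, 15:30–15:50.
Quinn ∩ Ximena ∩ Ines: 08:50–09:00, 10:30–11:00, 11:10–11:50, 13:50–15:00, 15:30–15:50.
Quinn ∩ Ximena ∩ Ines ∩ Vera: 15:30–15:50.
Quinn ∩ Ximena ∩ Ines ∩ Vera ∩ Keiko: 15:30–15:50.
Restricted to 10:50–16:00: 15:30–15:50.
Windows ≥ 30 min: (none).

none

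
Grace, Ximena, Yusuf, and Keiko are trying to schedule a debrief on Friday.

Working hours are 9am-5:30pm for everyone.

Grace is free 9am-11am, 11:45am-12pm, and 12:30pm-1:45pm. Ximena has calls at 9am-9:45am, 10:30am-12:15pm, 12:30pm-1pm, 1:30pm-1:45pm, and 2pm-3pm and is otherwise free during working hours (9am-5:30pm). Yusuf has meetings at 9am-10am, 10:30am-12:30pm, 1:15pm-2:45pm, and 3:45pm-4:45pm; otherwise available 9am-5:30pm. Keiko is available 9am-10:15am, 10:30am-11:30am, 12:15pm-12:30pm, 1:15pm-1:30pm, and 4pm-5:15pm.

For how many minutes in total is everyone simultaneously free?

Ximena free within 09:00–17:30: 09:45–10:30, 12:15–12:30, 13:00–13:30, 13:45–14:00, 15:00–17:30.
Yusuf free within 09:00–17:30: 10:00–10:30, 12:30–13:15, 14:45–15:45, 16:45–17:30.
Grace ∩ Ximena: 09:45–10:30, 13:00–13:30.
Grace ∩ Ximena ∩ Yusuf: 10:00–10:30, 13:00–13:15.
Grace ∩ Ximena ∩ Yusuf ∩ Keiko: 10:00–10:15.
Total common minutes: 15.

15 minutes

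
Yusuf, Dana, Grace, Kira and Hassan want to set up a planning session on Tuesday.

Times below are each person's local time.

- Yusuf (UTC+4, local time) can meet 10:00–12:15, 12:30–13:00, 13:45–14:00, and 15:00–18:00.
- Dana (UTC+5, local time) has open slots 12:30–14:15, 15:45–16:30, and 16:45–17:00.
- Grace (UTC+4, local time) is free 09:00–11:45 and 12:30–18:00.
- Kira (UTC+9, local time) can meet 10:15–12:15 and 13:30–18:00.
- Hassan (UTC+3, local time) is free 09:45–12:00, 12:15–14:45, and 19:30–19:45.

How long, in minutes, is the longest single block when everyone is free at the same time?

Yusuf → UTC: 06:00–08:15, 08:30–09:00, 09:45–10:00, 11:00–14:00.
Dana → UTC: 07:30–09:15, 10:45–11:30, 11:45–12:00.
Grace → UTC: 05:00–07:45, 08:30–14:00.
Kira → UTC: 01:15–03:15, 04:30–09:00.
Hassan → UTC: 06:45–09:00, 09:15–11:45, 16:30–16:45.
Yusuf ∩ Dana: 07:30–08:15, 08:30–09:00, 11:00–11:30, 11:45–12:00.
Yusuf ∩ Dana ∩ Grace: 07:30–07:45, 08:30–09:00, 11:00–11:30, 11:45–12:00.
Yusuf ∩ Dana ∩ Grace ∩ Kira: 07:30–07:45, 08:30–09:00.
Yusuf ∩ Dana ∩ Grace ∩ Kira ∩ Hassan: 07:30–07:45, 08:30–09:00.
Common window lengths: 15, 30 min; longest is 30.

30 minutes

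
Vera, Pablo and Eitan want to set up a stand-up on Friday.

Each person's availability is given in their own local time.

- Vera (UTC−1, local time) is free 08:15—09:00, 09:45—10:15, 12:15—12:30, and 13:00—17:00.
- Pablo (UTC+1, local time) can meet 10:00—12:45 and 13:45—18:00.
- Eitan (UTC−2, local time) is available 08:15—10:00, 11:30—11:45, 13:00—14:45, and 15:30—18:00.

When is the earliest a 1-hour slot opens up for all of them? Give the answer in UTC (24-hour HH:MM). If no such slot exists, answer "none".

15:00

Vera → UTC: 09:15–10:00, 10:45–11:15, 13:15–13:30, 14:00–18:00.
Pablo → UTC: 09:00–11:45, 12:45–17:00.
Eitan → UTC: 10:15–12:00, 13:30–13:45, 15:00–16:45, 17:30–20:00.
Vera ∩ Pablo: 09:15–10:00, 10:45–11:15, 13:15–13:30, 14:00–17:00.
Vera ∩ Pablo ∩ Eitan: 10:45–11:15, 15:00–16:45.
Windows ≥ 60 min: 15:00–16:45.
Earliest such window starts at 15:00.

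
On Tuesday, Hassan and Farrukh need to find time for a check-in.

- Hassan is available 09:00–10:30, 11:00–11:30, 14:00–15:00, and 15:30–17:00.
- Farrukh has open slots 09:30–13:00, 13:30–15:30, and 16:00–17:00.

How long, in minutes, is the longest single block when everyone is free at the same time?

Hassan ∩ Farrukh: 09:30–10:30, 11:00–11:30, 14:00–15:00, 16:00–17:00.
Common window lengths: 60, 30, 60, 60 min; longest is 60.

60 minutes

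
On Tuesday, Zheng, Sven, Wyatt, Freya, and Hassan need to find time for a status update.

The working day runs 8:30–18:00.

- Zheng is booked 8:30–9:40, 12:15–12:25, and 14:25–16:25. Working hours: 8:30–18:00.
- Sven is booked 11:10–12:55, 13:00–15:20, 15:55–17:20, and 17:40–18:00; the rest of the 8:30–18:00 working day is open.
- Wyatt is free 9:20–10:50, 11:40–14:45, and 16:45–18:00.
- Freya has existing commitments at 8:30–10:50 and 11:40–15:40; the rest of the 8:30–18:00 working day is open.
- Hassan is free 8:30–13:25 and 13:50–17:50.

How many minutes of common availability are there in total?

20 minutes

Zheng free within 08:30–18:00: 09:40–12:15, 12:25–14:25, 16:25–18:00.
Sven free within 08:30–18:00: 08:30–11:10, 12:55–13:00, 15:20–15:55, 17:20–17:40.
Freya free within 08:30–18:00: 10:50–11:40, 15:40–18:00.
Zheng ∩ Sven: 09:40–11:10, 12:55–13:00, 17:20–17:40.
Zheng ∩ Sven ∩ Wyatt: 09:40–10:50, 12:55–13:00, 17:20–17:40.
Zheng ∩ Sven ∩ Wyatt ∩ Freya: 17:20–17:40.
Zheng ∩ Sven ∩ Wyatt ∩ Freya ∩ Hassan: 17:20–17:40.
Total common minutes: 20.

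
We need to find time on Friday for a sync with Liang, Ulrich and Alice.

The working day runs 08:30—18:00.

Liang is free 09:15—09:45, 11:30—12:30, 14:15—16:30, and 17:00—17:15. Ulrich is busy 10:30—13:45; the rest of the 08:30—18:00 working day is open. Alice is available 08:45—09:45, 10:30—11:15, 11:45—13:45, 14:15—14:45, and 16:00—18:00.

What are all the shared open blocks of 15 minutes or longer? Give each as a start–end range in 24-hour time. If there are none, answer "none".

09:15–09:45, 14:15–14:45, 16:00–16:30, 17:00–17:15

Ulrich free within 08:30–18:00: 08:30–10:30, 13:45–18:00.
Liang ∩ Ulrich: 09:15–09:45, 14:15–16:30, 17:00–17:15.
Liang ∩ Ulrich ∩ Alice: 09:15–09:45, 14:15–14:45, 16:00–16:30, 17:00–17:15.
Windows ≥ 15 min: 09:15–09:45, 14:15–14:45, 16:00–16:30, 17:00–17:15.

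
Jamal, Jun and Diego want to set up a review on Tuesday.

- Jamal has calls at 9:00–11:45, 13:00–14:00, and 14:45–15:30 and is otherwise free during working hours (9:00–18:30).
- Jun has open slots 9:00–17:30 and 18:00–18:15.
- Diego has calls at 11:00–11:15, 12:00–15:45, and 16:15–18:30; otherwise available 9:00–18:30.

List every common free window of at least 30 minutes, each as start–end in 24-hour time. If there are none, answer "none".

Jamal free within 09:00–18:30: 11:45–13:00, 14:00–14:45, 15:30–18:30.
Diego free within 09:00–18:30: 09:00–11:00, 11:15–12:00, 15:45–16:15.
Jamal ∩ Jun: 11:45–13:00, 14:00–14:45, 15:30–17:30, 18:00–18:15.
Jamal ∩ Jun ∩ Diego: 11:45–12:00, 15:45–16:15.
Windows ≥ 30 min: 15:45–16:15.

15:45–16:15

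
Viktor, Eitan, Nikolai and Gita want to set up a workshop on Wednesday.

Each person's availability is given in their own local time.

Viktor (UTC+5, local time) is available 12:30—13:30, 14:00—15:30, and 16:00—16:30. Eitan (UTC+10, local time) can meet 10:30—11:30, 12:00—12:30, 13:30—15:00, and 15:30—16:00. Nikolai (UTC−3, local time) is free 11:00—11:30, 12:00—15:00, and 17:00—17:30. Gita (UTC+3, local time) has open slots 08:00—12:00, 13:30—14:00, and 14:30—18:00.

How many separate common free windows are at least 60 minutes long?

Viktor → UTC: 07:30–08:30, 09:00–10:30, 11:00–11:30.
Eitan → UTC: 00:30–01:30, 02:00–02:30, 03:30–05:00, 05:30–06:00.
Nikolai → UTC: 14:00–14:30, 15:00–18:00, 20:00–20:30.
Gita → UTC: 05:00–09:00, 10:30–11:00, 11:30–15:00.
Viktor ∩ Eitan: (none).
Viktor ∩ Eitan ∩ Nikolai: (none).
Viktor ∩ Eitan ∩ Nikolai ∩ Gita: (none).
Windows ≥ 60 min: (none).
That's 0 windows.

0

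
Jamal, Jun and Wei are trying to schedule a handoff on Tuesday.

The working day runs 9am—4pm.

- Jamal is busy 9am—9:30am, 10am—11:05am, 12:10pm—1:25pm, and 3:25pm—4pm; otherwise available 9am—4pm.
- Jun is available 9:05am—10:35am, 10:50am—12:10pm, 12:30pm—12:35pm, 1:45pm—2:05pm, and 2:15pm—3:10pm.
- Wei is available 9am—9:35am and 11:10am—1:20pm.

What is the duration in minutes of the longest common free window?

Jamal free within 09:00–16:00: 09:30–10:00, 11:05–12:10, 13:25–15:25.
Jamal ∩ Jun: 09:30–10:00, 11:05–12:10, 13:45–14:05, 14:15–15:10.
Jamal ∩ Jun ∩ Wei: 09:30–09:35, 11:10–12:10.
Common window lengths: 5, 60 min; longest is 60.

60 minutes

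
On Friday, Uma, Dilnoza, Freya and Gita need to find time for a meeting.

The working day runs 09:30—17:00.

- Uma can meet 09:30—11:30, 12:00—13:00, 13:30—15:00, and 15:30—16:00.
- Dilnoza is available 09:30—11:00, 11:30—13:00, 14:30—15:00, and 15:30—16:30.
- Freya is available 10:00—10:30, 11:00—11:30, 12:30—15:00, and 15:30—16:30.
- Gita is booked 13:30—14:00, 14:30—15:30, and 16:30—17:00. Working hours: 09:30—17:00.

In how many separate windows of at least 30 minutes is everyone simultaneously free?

Gita free within 09:30–17:00: 09:30–13:30, 14:00–14:30, 15:30–16:30.
Uma ∩ Dilnoza: 09:30–11:00, 12:00–13:00, 14:30–15:00, 15:30–16:00.
Uma ∩ Dilnoza ∩ Freya: 10:00–10:30, 12:30–13:00, 14:30–15:00, 15:30–16:00.
Uma ∩ Dilnoza ∩ Freya ∩ Gita: 10:00–10:30, 12:30–13:00, 15:30–16:00.
Windows ≥ 30 min: 10:00–10:30, 12:30–13:00, 15:30–16:00.
That's 3 windows.

3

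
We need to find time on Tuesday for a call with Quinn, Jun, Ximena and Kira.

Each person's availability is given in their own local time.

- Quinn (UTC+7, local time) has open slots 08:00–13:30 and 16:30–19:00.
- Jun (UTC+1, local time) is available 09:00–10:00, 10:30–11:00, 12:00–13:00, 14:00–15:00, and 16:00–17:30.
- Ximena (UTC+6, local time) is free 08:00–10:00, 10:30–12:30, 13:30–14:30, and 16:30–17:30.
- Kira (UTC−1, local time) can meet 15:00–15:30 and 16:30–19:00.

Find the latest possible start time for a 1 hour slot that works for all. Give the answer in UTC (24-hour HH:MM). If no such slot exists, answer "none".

none

Quinn → UTC: 01:00–06:30, 09:30–12:00.
Jun → UTC: 08:00–09:00, 09:30–10:00, 11:00–12:00, 13:00–14:00, 15:00–16:30.
Ximena → UTC: 02:00–04:00, 04:30–06:30, 07:30–08:30, 10:30–11:30.
Kira → UTC: 16:00–16:30, 17:30–20:00.
Quinn ∩ Jun: 09:30–10:00, 11:00–12:00.
Quinn ∩ Jun ∩ Ximena: 11:00–11:30.
Quinn ∩ Jun ∩ Ximena ∩ Kira: (none).
Windows ≥ 60 min: (none).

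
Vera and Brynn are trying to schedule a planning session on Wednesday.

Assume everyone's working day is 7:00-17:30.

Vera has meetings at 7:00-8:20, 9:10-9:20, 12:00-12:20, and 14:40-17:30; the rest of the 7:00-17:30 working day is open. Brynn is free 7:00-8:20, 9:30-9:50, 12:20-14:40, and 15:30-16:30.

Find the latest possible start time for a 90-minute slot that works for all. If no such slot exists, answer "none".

13:10

Vera free within 07:00–17:30: 08:20–09:10, 09:20–12:00, 12:20–14:40.
Vera ∩ Brynn: 09:30–09:50, 12:20–14:40.
Windows ≥ 90 min: 12:20–14:40.
Latest start in the last window 12:20–14:40 is 14:40 − 90 min = 13:10.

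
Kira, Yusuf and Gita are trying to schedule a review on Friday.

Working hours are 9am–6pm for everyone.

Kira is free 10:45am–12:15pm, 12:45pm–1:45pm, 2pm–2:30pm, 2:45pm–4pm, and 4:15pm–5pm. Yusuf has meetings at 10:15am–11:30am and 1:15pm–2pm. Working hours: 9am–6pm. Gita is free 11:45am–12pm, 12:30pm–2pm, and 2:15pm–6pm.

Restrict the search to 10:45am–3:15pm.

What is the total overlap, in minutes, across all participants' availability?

Yusuf free within 09:00–18:00: 09:00–10:15, 11:30–13:15, 14:00–18:00.
Kira ∩ Yusuf: 11:30–12:15, 12:45–13:15, 14:00–14:30, 14:45–16:00, 16:15–17:00.
Kira ∩ Yusuf ∩ Gita: 11:45–12:00, 12:45–13:15, 14:15–14:30, 14:45–16:00, 16:15–17:00.
Restricted to 10:45–15:15: 11:45–12:00, 12:45–13:15, 14:15–14:30, 14:45–15:15.
Total common minutes: 15 + 30 + 15 + 30 = 90.

90 minutes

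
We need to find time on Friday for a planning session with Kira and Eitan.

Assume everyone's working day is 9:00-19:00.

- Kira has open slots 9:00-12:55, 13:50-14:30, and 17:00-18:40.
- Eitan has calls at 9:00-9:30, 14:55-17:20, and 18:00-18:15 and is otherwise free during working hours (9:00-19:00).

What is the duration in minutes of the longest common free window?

Eitan free within 09:00–19:00: 09:30–14:55, 17:20–18:00, 18:15–19:00.
Kira ∩ Eitan: 09:30–12:55, 13:50–14:30, 17:20–18:00, 18:15–18:40.
Common window lengths: 205, 40, 40, 25 min; longest is 205.

205 minutes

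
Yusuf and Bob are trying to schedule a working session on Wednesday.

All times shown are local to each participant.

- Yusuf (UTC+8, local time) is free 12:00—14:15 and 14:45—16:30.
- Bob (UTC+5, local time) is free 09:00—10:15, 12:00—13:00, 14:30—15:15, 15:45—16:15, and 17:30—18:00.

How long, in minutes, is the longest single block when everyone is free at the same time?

Yusuf → UTC: 04:00–06:15, 06:45–08:30.
Bob → UTC: 04:00–05:15, 07:00–08:00, 09:30–10:15, 10:45–11:15, 12:30–13:00.
Yusuf ∩ Bob: 04:00–05:15, 07:00–08:00.
Common window lengths: 75, 60 min; longest is 75.

75 minutes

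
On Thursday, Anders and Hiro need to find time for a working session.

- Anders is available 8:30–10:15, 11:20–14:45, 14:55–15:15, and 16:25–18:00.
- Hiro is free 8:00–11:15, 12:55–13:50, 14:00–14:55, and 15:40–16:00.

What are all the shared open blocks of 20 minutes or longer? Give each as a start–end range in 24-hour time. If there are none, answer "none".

Anders ∩ Hiro: 08:30–10:15, 12:55–13:50, 14:00–14:45.
Windows ≥ 20 min: 08:30–10:15, 12:55–13:50, 14:00–14:45.

08:30–10:15, 12:55–13:50, 14:00–14:45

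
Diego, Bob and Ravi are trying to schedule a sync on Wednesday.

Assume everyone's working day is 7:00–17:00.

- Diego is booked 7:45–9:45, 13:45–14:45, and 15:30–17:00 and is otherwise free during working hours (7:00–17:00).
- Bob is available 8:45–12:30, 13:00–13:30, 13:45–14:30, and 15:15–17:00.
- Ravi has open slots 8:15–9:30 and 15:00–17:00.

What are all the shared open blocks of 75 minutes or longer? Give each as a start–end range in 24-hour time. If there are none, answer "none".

Diego free within 07:00–17:00: 07:00–07:45, 09:45–13:45, 14:45–15:30.
Diego ∩ Bob: 09:45–12:30, 13:00–13:30, 15:15–15:30.
Diego ∩ Bob ∩ Ravi: 15:15–15:30.
Windows ≥ 75 min: (none).

none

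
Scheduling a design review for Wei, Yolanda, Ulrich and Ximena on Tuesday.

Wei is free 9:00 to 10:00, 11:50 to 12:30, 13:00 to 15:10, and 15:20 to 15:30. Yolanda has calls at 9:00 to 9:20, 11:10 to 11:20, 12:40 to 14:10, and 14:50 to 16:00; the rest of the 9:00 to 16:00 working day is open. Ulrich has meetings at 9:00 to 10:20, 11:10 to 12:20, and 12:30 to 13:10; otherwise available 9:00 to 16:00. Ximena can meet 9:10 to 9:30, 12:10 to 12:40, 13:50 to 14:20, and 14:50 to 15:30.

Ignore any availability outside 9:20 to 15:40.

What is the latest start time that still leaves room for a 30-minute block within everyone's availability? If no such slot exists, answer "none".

Yolanda free within 09:00–16:00: 09:20–11:10, 11:20–12:40, 14:10–14:50.
Ulrich free within 09:00–16:00: 10:20–11:10, 12:20–12:30, 13:10–16:00.
Wei ∩ Yolanda: 09:20–10:00, 11:50–12:30, 14:10–14:50.
Wei ∩ Yolanda ∩ Ulrich: 12:20–12:30, 14:10–14:50.
Wei ∩ Yolanda ∩ Ulrich ∩ Ximena: 12:20–12:30, 14:10–14:20.
Restricted to 09:20–15:40: 12:20–12:30, 14:10–14:20.
Windows ≥ 30 min: (none).

none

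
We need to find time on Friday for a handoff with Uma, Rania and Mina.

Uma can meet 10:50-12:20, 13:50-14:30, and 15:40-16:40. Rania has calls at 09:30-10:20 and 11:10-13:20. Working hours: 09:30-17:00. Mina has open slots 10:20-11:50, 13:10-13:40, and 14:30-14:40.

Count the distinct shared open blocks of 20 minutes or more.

Rania free within 09:30–17:00: 10:20–11:10, 13:20–17:00.
Uma ∩ Rania: 10:50–11:10, 13:50–14:30, 15:40–16:40.
Uma ∩ Rania ∩ Mina: 10:50–11:10.
Windows ≥ 20 min: 10:50–11:10.
That's 1 window.

1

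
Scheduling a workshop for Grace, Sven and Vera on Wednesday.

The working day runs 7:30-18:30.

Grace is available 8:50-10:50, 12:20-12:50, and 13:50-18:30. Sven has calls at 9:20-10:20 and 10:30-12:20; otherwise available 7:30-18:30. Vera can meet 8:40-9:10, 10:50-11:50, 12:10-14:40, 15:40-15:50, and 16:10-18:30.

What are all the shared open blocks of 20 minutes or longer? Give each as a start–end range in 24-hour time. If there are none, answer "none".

08:50–09:10, 12:20–12:50, 13:50–14:40, 16:10–18:30

Sven free within 07:30–18:30: 07:30–09:20, 10:20–10:30, 12:20–18:30.
Grace ∩ Sven: 08:50–09:20, 10:20–10:30, 12:20–12:50, 13:50–18:30.
Grace ∩ Sven ∩ Vera: 08:50–09:10, 12:20–12:50, 13:50–14:40, 15:40–15:50, 16:10–18:30.
Windows ≥ 20 min: 08:50–09:10, 12:20–12:50, 13:50–14:40, 16:10–18:30.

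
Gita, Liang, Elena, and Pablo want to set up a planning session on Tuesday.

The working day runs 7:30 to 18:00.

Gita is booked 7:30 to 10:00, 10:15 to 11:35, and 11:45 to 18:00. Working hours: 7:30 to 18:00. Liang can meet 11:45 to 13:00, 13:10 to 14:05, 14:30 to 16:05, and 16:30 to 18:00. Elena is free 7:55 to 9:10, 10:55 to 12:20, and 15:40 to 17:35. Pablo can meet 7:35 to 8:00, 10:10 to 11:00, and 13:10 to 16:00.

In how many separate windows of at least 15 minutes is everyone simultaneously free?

0

Gita free within 07:30–18:00: 10:00–10:15, 11:35–11:45.
Gita ∩ Liang: (none).
Gita ∩ Liang ∩ Elena: (none).
Gita ∩ Liang ∩ Elena ∩ Pablo: (none).
Windows ≥ 15 min: (none).
That's 0 windows.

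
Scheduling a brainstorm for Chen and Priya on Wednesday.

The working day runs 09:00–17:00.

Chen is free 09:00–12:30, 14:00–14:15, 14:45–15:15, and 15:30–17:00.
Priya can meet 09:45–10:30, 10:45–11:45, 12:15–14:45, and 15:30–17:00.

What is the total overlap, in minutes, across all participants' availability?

225 minutes

Chen ∩ Priya: 09:45–10:30, 10:45–11:45, 12:15–12:30, 14:00–14:15, 15:30–17:00.
Total common minutes: 45 + 60 + 15 + 15 + 90 = 225.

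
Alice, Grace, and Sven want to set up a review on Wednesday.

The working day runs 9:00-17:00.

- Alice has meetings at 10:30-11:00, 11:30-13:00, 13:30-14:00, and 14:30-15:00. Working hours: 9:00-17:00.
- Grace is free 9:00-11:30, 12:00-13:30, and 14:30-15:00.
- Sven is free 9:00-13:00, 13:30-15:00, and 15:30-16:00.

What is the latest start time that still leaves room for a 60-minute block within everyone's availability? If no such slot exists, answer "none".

09:30

Alice free within 09:00–17:00: 09:00–10:30, 11:00–11:30, 13:00–13:30, 14:00–14:30, 15:00–17:00.
Alice ∩ Grace: 09:00–10:30, 11:00–11:30, 13:00–13:30.
Alice ∩ Grace ∩ Sven: 09:00–10:30, 11:00–11:30.
Windows ≥ 60 min: 09:00–10:30.
Latest start in the last window 09:00–10:30 is 10:30 − 60 min = 09:30.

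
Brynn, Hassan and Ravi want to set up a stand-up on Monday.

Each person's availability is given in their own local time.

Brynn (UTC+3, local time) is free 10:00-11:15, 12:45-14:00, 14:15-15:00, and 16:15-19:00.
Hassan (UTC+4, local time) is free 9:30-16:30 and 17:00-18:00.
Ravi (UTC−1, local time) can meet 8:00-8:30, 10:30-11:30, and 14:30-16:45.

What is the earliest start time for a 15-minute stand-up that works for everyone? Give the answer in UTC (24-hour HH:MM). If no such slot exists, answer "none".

Brynn → UTC: 07:00–08:15, 09:45–11:00, 11:15–12:00, 13:15–16:00.
Hassan → UTC: 05:30–12:30, 13:00–14:00.
Ravi → UTC: 09:00–09:30, 11:30–12:30, 15:30–17:45.
Brynn ∩ Hassan: 07:00–08:15, 09:45–11:00, 11:15–12:00, 13:15–14:00.
Brynn ∩ Hassan ∩ Ravi: 11:30–12:00.
Windows ≥ 15 min: 11:30–12:00.
Earliest such window starts at 11:30.

11:30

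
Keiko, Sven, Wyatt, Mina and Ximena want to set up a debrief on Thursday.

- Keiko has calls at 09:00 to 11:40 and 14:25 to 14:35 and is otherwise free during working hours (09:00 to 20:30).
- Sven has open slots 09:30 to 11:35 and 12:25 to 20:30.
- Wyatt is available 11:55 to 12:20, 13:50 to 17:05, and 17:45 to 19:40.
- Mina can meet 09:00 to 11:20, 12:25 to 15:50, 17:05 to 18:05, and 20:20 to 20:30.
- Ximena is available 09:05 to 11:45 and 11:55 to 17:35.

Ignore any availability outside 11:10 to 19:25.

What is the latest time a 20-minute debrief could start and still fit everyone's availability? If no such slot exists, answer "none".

15:30

Keiko free within 09:00–20:30: 11:40–14:25, 14:35–20:30.
Keiko ∩ Sven: 12:25–14:25, 14:35–20:30.
Keiko ∩ Sven ∩ Wyatt: 13:50–14:25, 14:35–17:05, 17:45–19:40.
Keiko ∩ Sven ∩ Wyatt ∩ Mina: 13:50–14:25, 14:35–15:50, 17:45–18:05.
Keiko ∩ Sven ∩ Wyatt ∩ Mina ∩ Ximena: 13:50–14:25, 14:35–15:50.
Restricted to 11:10–19:25: 13:50–14:25, 14:35–15:50.
Windows ≥ 20 min: 13:50–14:25, 14:35–15:50.
Latest start in the last window 14:35–15:50 is 15:50 − 20 min = 15:30.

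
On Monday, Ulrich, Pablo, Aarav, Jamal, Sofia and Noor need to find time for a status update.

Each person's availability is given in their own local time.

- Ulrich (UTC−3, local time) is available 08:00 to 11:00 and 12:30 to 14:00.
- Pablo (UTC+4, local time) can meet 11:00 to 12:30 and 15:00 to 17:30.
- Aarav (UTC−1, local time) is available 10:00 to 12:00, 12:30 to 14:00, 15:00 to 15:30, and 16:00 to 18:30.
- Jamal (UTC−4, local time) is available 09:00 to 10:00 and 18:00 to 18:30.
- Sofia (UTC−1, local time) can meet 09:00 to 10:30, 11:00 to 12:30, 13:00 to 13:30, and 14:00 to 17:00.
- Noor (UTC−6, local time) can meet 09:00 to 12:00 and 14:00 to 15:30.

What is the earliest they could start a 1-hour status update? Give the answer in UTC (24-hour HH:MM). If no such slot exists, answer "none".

Ulrich → UTC: 11:00–14:00, 15:30–17:00.
Pablo → UTC: 07:00–08:30, 11:00–13:30.
Aarav → UTC: 11:00–13:00, 13:30–15:00, 16:00–16:30, 17:00–19:30.
Jamal → UTC: 13:00–14:00, 22:00–22:30.
Sofia → UTC: 10:00–11:30, 12:00–13:30, 14:00–14:30, 15:00–18:00.
Noor → UTC: 15:00–18:00, 20:00–21:30.
Ulrich ∩ Pablo: 11:00–13:30.
Ulrich ∩ Pablo ∩ Aarav: 11:00–13:00.
Ulrich ∩ Pablo ∩ Aarav ∩ Jamal: (none).
Ulrich ∩ Pablo ∩ Aarav ∩ Jamal ∩ Sofia: (none).
Ulrich ∩ Pablo ∩ Aarav ∩ Jamal ∩ Sofia ∩ Noor: (none).
Windows ≥ 60 min: (none).

none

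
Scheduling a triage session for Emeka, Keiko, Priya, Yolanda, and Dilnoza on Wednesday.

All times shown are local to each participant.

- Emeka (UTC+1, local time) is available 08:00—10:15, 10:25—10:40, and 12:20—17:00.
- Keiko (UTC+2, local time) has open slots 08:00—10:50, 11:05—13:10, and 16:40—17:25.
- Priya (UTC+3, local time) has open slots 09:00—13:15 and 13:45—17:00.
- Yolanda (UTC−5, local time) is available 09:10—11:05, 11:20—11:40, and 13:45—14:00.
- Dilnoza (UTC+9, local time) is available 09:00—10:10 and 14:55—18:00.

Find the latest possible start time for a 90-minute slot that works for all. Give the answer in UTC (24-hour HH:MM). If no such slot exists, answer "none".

none

Emeka → UTC: 07:00–09:15, 09:25–09:40, 11:20–16:00.
Keiko → UTC: 06:00–08:50, 09:05–11:10, 14:40–15:25.
Priya → UTC: 06:00–10:15, 10:45–14:00.
Yolanda → UTC: 14:10–16:05, 16:20–16:40, 18:45–19:00.
Dilnoza → UTC: 00:00–01:10, 05:55–09:00.
Emeka ∩ Keiko: 07:00–08:50, 09:05–09:15, 09:25–09:40, 14:40–15:25.
Emeka ∩ Keiko ∩ Priya: 07:00–08:50, 09:05–09:15, 09:25–09:40.
Emeka ∩ Keiko ∩ Priya ∩ Yolanda: (none).
Emeka ∩ Keiko ∩ Priya ∩ Yolanda ∩ Dilnoza: (none).
Windows ≥ 90 min: (none).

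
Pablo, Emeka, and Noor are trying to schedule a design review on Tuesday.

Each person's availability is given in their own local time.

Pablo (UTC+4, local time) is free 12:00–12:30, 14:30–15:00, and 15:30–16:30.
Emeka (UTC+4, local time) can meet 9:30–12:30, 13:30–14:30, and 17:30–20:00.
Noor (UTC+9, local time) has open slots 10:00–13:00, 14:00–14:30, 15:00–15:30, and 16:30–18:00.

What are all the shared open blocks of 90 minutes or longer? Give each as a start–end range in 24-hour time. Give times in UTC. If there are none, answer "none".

none

Pablo → UTC: 08:00–08:30, 10:30–11:00, 11:30–12:30.
Emeka → UTC: 05:30–08:30, 09:30–10:30, 13:30–16:00.
Noor → UTC: 01:00–04:00, 05:00–05:30, 06:00–06:30, 07:30–09:00.
Pablo ∩ Emeka: 08:00–08:30.
Pablo ∩ Emeka ∩ Noor: 08:00–08:30.
Windows ≥ 90 min: (none).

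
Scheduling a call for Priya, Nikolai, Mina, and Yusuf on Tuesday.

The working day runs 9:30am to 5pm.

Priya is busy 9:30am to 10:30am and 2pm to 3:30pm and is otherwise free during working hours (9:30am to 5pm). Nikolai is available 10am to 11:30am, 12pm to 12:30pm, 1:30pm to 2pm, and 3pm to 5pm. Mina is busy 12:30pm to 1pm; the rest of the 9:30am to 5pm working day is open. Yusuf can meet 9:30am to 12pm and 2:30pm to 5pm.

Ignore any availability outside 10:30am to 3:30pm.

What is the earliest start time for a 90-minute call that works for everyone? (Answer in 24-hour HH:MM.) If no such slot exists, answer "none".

Priya free within 09:30–17:00: 10:30–14:00, 15:30–17:00.
Mina free within 09:30–17:00: 09:30–12:30, 13:00–17:00.
Priya ∩ Nikolai: 10:30–11:30, 12:00–12:30, 13:30–14:00, 15:30–17:00.
Priya ∩ Nikolai ∩ Mina: 10:30–11:30, 12:00–12:30, 13:30–14:00, 15:30–17:00.
Priya ∩ Nikolai ∩ Mina ∩ Yusuf: 10:30–11:30, 15:30–17:00.
Restricted to 10:30–15:30: 10:30–11:30.
Windows ≥ 90 min: (none).

none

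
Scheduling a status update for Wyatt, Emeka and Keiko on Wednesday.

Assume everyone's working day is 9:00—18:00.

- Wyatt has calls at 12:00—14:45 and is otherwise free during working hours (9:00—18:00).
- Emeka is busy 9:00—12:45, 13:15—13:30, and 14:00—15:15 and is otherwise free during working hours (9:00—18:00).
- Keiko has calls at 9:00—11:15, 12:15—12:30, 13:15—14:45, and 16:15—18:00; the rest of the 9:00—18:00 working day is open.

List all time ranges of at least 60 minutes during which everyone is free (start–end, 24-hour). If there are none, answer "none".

Wyatt free within 09:00–18:00: 09:00–12:00, 14:45–18:00.
Emeka free within 09:00–18:00: 12:45–13:15, 13:30–14:00, 15:15–18:00.
Keiko free within 09:00–18:00: 11:15–12:15, 12:30–13:15, 14:45–16:15.
Wyatt ∩ Emeka: 15:15–18:00.
Wyatt ∩ Emeka ∩ Keiko: 15:15–16:15.
Windows ≥ 60 min: 15:15–16:15.

15:15–16:15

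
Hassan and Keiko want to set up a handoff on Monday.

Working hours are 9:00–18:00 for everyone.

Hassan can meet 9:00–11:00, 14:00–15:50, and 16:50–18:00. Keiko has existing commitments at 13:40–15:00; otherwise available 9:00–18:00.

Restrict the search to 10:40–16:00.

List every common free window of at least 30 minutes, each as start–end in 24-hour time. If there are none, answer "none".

15:00–15:50

Keiko free within 09:00–18:00: 09:00–13:40, 15:00–18:00.
Hassan ∩ Keiko: 09:00–11:00, 15:00–15:50, 16:50–18:00.
Restricted to 10:40–16:00: 10:40–11:00, 15:00–15:50.
Windows ≥ 30 min: 15:00–15:50.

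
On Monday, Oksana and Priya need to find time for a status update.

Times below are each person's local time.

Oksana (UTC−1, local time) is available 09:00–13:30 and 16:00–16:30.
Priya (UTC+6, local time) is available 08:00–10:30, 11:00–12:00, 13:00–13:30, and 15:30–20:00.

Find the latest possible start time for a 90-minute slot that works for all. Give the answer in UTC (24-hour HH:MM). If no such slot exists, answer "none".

12:30

Oksana → UTC: 10:00–14:30, 17:00–17:30.
Priya → UTC: 02:00–04:30, 05:00–06:00, 07:00–07:30, 09:30–14:00.
Oksana ∩ Priya: 10:00–14:00.
Windows ≥ 90 min: 10:00–14:00.
Latest start in the last window 10:00–14:00 is 14:00 − 90 min = 12:30.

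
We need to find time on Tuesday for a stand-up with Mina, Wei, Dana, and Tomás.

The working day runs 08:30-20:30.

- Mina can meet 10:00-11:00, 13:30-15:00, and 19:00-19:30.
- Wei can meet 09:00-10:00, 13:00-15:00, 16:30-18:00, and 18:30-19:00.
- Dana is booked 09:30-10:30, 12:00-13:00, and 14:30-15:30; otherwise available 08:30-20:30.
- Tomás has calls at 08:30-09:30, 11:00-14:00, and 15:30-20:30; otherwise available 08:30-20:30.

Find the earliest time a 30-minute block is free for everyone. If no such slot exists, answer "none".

Dana free within 08:30–20:30: 08:30–09:30, 10:30–12:00, 13:00–14:30, 15:30–20:30.
Tomás free within 08:30–20:30: 09:30–11:00, 14:00–15:30.
Mina ∩ Wei: 13:30–15:00.
Mina ∩ Wei ∩ Dana: 13:30–14:30.
Mina ∩ Wei ∩ Dana ∩ Tomás: 14:00–14:30.
Windows ≥ 30 min: 14:00–14:30.
Earliest such window starts at 14:00.

14:00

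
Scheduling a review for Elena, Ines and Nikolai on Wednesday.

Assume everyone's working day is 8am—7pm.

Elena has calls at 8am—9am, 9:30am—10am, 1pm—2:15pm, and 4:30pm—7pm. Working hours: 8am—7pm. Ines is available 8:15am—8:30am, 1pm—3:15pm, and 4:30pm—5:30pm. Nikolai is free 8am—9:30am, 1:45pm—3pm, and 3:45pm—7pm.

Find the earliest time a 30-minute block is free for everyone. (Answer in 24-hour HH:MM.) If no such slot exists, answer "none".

Elena free within 08:00–19:00: 09:00–09:30, 10:00–13:00, 14:15–16:30.
Elena ∩ Ines: 14:15–15:15.
Elena ∩ Ines ∩ Nikolai: 14:15–15:00.
Windows ≥ 30 min: 14:15–15:00.
Earliest such window starts at 14:15.

14:15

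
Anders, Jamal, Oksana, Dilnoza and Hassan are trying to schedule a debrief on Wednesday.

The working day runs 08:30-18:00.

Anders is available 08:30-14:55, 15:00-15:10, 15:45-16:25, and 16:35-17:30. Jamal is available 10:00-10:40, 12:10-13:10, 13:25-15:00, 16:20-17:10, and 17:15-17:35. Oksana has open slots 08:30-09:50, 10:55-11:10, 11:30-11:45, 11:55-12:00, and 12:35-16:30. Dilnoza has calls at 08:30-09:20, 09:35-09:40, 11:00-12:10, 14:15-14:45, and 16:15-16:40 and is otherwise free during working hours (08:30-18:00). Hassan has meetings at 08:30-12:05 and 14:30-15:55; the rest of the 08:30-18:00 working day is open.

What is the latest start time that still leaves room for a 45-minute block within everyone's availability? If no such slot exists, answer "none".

13:30

Dilnoza free within 08:30–18:00: 09:20–09:35, 09:40–11:00, 12:10–14:15, 14:45–16:15, 16:40–18:00.
Hassan free within 08:30–18:00: 12:05–14:30, 15:55–18:00.
Anders ∩ Jamal: 10:00–10:40, 12:10–13:10, 13:25–14:55, 16:20–16:25, 16:35–17:10, 17:15–17:30.
Anders ∩ Jamal ∩ Oksana: 12:35–13:10, 13:25–14:55, 16:20–16:25.
Anders ∩ Jamal ∩ Oksana ∩ Dilnoza: 12:35–13:10, 13:25–14:15, 14:45–14:55.
Anders ∩ Jamal ∩ Oksana ∩ Dilnoza ∩ Hassan: 12:35–13:10, 13:25–14:15.
Windows ≥ 45 min: 13:25–14:15.
Latest start in the last window 13:25–14:15 is 14:15 − 45 min = 13:30.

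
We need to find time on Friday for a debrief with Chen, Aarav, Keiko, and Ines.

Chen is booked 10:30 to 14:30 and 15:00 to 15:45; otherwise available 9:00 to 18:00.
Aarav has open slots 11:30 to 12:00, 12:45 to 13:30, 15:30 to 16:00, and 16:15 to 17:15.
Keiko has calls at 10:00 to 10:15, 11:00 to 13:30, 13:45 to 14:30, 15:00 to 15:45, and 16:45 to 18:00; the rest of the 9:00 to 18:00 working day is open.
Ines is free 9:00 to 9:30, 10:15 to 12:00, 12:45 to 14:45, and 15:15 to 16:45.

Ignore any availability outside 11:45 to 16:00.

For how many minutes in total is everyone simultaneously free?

Chen free within 09:00–18:00: 09:00–10:30, 14:30–15:00, 15:45–18:00.
Keiko free within 09:00–18:00: 09:00–10:00, 10:15–11:00, 13:30–13:45, 14:30–15:00, 15:45–16:45.
Chen ∩ Aarav: 15:45–16:00, 16:15–17:15.
Chen ∩ Aarav ∩ Keiko: 15:45–16:00, 16:15–16:45.
Chen ∩ Aarav ∩ Keiko ∩ Ines: 15:45–16:00, 16:15–16:45.
Restricted to 11:45–16:00: 15:45–16:00.
Total common minutes: 15.

15 minutes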